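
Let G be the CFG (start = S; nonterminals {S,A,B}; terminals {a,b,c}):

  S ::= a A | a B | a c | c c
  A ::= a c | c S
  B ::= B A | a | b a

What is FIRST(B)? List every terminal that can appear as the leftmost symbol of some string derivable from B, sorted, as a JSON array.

FIRST sets, iterate to fixpoint:
[1]
  A via A→a c: +{a}
  A via A→c S: +{c}
  B via B→a: +{a}
  B via B→b a: +{b}
  S via S→a A: +{a}
  S via S→c c: +{c}
  FIRST(S)={a,c}  FIRST(A)={a,c}  FIRST(B)={a,b}
[2] (stable)
  FIRST(S)={a,c}  FIRST(A)={a,c}  FIRST(B)={a,b}

FIRST(B) = ["a", "b"]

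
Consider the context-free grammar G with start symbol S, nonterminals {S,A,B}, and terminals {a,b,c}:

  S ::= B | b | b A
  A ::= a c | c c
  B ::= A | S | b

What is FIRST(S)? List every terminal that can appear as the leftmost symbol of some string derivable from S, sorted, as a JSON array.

Compute FIRST by fixpoint:
iter 1:
  A via A→a c: +{a}
  A via A→c c: +{c}
  B via B→A: +{a,c}
  B via B→b: +{b}
  S via S→B: +{a,b,c}
  S: {a,b,c}  A: {a,c}  B: {a,b,c}
iter 2: done
  S: {a,b,c}  A: {a,c}  B: {a,b,c}

FIRST(S) = ["a", "b", "c"]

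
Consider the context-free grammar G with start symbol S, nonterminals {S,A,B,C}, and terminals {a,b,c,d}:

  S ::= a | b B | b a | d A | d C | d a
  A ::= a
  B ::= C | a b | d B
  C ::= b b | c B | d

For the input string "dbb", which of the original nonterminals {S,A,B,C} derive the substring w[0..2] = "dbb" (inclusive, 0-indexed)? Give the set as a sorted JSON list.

Convert to CNF:
  S -> T1 B | T1 T0 | T3 A | T3 C | T3 T0 | a
  A -> a
  B -> T0 T1 | T1 T1 | T2 B | T3 B | d
  C -> T1 T1 | T2 B | d
  T0 -> a
  T1 -> b
  T2 -> c
  T3 -> d

CYK fill — only the sub-triangle for w[0..2]:
  [0..0]={B,C,T3}  "d"  orig:{B,C}
  [1..1]={T1}  "b"  orig:{}
  [2..2]={T1}  "b"  orig:{}
  [0..1]=∅  "db"
  [1..2]={B,C}  "bb"
  [0..2]={B,S}  "dbb"

Original NTs in T[0,2] deriving "dbb": ["B", "S"]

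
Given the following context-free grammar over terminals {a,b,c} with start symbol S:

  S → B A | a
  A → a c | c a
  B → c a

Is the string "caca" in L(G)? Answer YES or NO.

Convert to CNF:
  S -> B A | a
  A -> T0 T1 | T1 T0
  B -> T1 T0
  T0 -> a
  T1 -> c

Fill CYK table bottom-up:
  cell(0,0) c: {T1}  orig:{}
  cell(1,1) a: {S,T0}  orig:{S}
  cell(2,2) c: {T1}  orig:{}
  cell(3,3) a: {S,T0}  orig:{S}
  cell(0,1) ca: {A,B}
  cell(1,2) ac: {A}
  cell(2,3) ca: {A,B}
  cell(0,2) cac: ∅
  cell(1,3) aca: ∅
  cell(0,3) caca: {S}

S ∈ T[0,3] ⇒ YES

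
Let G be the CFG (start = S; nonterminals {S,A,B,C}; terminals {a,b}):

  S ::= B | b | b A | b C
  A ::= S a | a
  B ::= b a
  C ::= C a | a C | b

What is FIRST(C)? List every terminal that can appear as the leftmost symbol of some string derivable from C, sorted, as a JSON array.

Compute FIRST by fixpoint:
round 1:
  A via A→a: +{a}
  B via B→b a: +{b}
  C via C→a C: +{a}
  C via C→b: +{b}
  S via S→B: +{b}
  S: {b}  A: {a}  B: {b}  C: {a,b}
round 2:
  A via A→S a: +{b}
  S: {b}  A: {a,b}  B: {b}  C: {a,b}
round 3: (stable)
  S: {b}  A: {a,b}  B: {b}  C: {a,b}

FIRST(C) = ["a", "b"]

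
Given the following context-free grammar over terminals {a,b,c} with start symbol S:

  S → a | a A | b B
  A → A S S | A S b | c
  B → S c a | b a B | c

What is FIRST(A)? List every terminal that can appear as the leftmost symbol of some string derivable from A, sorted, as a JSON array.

Compute FIRST by fixpoint:
round 1:
  A via A→c: +{c}
  B via B→b a B: +{b}
  B via B→c: +{c}
  S via S→a: +{a}
  S via S→b B: +{b}
  FIRST(S)={a,b}  FIRST(A)={c}  FIRST(B)={b,c}
round 2:
  B via B→S c a: +{a}
  FIRST(S)={a,b}  FIRST(A)={c}  FIRST(B)={a,b,c}
round 3: (no change)
  FIRST(S)={a,b}  FIRST(A)={c}  FIRST(B)={a,b,c}

FIRST(A) = ["c"]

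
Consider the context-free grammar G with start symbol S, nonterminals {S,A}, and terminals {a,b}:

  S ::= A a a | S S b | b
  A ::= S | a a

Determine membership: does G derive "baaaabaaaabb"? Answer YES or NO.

Convert to CNF:
  S -> A X4 | S X5 | b
  A -> A X2 | S X3 | T0 T0 | b
  T0 -> a
  T1 -> b
  X2 -> T0 T0
  X3 -> S T1
  X4 -> T0 T0
  X5 -> S T1

CYK table (by increasing span):
  T[0,0] 'b' = {A,S,T1}  orig:{A,S}
  T[1,1] 'a' = {T0}  orig:{}
  T[2,2] 'a' = {T0}  orig:{}
  T[3,3] 'a' = {T0}  orig:{}
  T[4,4] 'a' = {T0}  orig:{}
  T[5,5] 'b' = {A,S,T1}  orig:{A,S}
  T[6,6] 'a' = {T0}  orig:{}
  T[7,7] 'a' = {T0}  orig:{}
  T[8,8] 'a' = {T0}  orig:{}
  T[9,9] 'a' = {T0}  orig:{}
  T[10,10] 'b' = {A,S,T1}  orig:{A,S}
  T[11,11] 'b' = {A,S,T1}  orig:{A,S}
  T[0,1] 'ba' = ∅
  T[1,2] 'aa' = {A,X2,X4}  orig:{A}
  T[2,3] 'aa' = {A,X2,X4}  orig:{A}
  T[3,4] 'aa' = {A,X2,X4}  orig:{A}
  T[4,5] 'ab' = ∅
  T[5,6] 'ba' = ∅
  T[6,7] 'aa' = {A,X2,X4}  orig:{A}
  T[7,8] 'aa' = {A,X2,X4}  orig:{A}
  T[8,9] 'aa' = {A,X2,X4}  orig:{A}
  T[9,10] 'ab' = ∅
  T[10,11] 'bb' = {X3,X5}  orig:{}
  T[0,2] 'baa' = {A,S}
  T[1,3] 'aaa' = ∅
  T[2,4] 'aaa' = ∅
  T[3,5] 'aab' = ∅
  T[4,6] 'aba' = ∅
  T[5,7] 'baa' = {A,S}
  T[6,8] 'aaa' = ∅
  T[7,9] 'aaa' = ∅
  T[8,10] 'aab' = ∅
  T[9,11] 'abb' = ∅
  T[0,3] 'baaa' = ∅
  T[1,4] 'aaaa' = {A,S}
  T[2,5] 'aaab' = ∅
  T[3,6] 'aaba' = ∅
  T[4,7] 'abaa' = ∅
  T[5,8] 'baaa' = ∅
  T[6,9] 'aaaa' = {A,S}
  T[7,10] 'aaab' = ∅
  T[8,11] 'aabb' = ∅
  T[0,4] 'baaaa' = {A,S}
  T[1,5] 'aaaab' = {X3,X5}  orig:{}
  T[2,6] 'aaaba' = ∅
  T[3,7] 'aabaa' = ∅
  T[4,8] 'abaaa' = ∅
  T[5,9] 'baaaa' = {A,S}
  T[6,10] 'aaaab' = {X3,X5}  orig:{}
  T[7,11] 'aaabb' = ∅
  T[0,5] 'baaaab' = {A,S,X3,X5}  orig:{A,S}
  T[1,6] 'aaaaba' = ∅
  T[2,7] 'aaabaa' = ∅
  T[3,8] 'aabaaa' = ∅
  T[4,9] 'abaaaa' = ∅
  T[5,10] 'baaaab' = {A,S,X3,X5}  orig:{A,S}
  T[6,11] 'aaaabb' = {A,S}
  T[0,6] 'baaaaba' = ∅
  T[1,7] 'aaaabaa' = ∅
  T[2,8] 'aaabaaa' = ∅
  T[3,9] 'aabaaaa' = ∅
  T[4,10] 'abaaaab' = ∅
  T[5,11] 'baaaabb' = {A,S,X3,X5}  orig:{A,S}
  T[0,7] 'baaaabaa' = {A,S}
  T[1,8] 'aaaabaaa' = ∅
  T[2,9] 'aaabaaaa' = ∅
  T[3,10] 'aabaaaab' = ∅
  T[4,11] 'abaaaabb' = ∅
  T[0,8] 'baaaabaaa' = ∅
  T[1,9] 'aaaabaaaa' = ∅
  T[2,10] 'aaabaaaab' = ∅
  T[3,11] 'aabaaaabb' = ∅
  T[0,9] 'baaaabaaaa' = {A,S}
  T[1,10] 'aaaabaaaab' = {A,S}
  T[2,11] 'aaabaaaabb' = ∅
  T[0,10] 'baaaabaaaab' = {A,S,X3,X5}  orig:{A,S}
  T[1,11] 'aaaabaaaabb' = {A,S,X3,X5}  orig:{A,S}
  T[0,11] 'baaaabaaaabb' = {A,S,X3,X5}  orig:{A,S}

S ∈ T[0,11] ⇒ YES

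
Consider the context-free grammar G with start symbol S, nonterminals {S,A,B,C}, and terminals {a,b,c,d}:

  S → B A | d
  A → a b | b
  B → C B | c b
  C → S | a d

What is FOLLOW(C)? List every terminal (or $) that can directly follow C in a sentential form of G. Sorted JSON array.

FIRST iteration:
pass 1:
  A via A→a b: +{a}
  A via A→b: +{b}
  B via B→c b: +{c}
  C via C→a d: +{a}
  S via S→B A: +{c}
  S via S→d: +{d}
  FIRST(S)={c,d}  FIRST(A)={a,b}  FIRST(B)={c}  FIRST(C)={a}
pass 2:
  B via B→C B: +{a}
  C via C→S: +{c,d}
  S via S→B A: +{a}
  FIRST(S)={a,c,d}  FIRST(A)={a,b}  FIRST(B)={a,c}  FIRST(C)={a,c,d}
pass 3:
  B via B→C B: +{d}
  FIRST(S)={a,c,d}  FIRST(A)={a,b}  FIRST(B)={a,c,d}  FIRST(C)={a,c,d}
pass 4: done
  FIRST(S)={a,c,d}  FIRST(A)={a,b}  FIRST(B)={a,c,d}  FIRST(C)={a,c,d}

FOLLOW sets:
initialize: $ ∈ FOLLOW(S)
[1]
  B→C B: FOLLOW(C) ⊇ FIRST(B) = {a,c,d}; new: +{a,c,d}
  C→S: FOLLOW(S) ⊇ FOLLOW(C) ⊇ {a,c,d}; new: +{a,c,d}
  S→B A: FOLLOW(B) ⊇ FIRST(A) = {a,b}; new: +{a,b}
  S→B A: FOLLOW(A) ⊇ FOLLOW(S) ⊇ {$,a,c,d}; new: +{$,a,c,d}
  FOLLOW(S)={$,a,c,d}  FOLLOW(A)={$,a,c,d}  FOLLOW(B)={a,b}  FOLLOW(C)={a,c,d}
[2] done
  FOLLOW(S)={$,a,c,d}  FOLLOW(A)={$,a,c,d}  FOLLOW(B)={a,b}  FOLLOW(C)={a,c,d}

FOLLOW(C) = ["a", "c", "d"]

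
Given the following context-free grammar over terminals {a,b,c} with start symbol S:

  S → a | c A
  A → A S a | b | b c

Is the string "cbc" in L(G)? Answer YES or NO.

Convert to CNF:
  S -> T2 A | a
  A -> A X3 | T1 T2 | b
  T0 -> a
  T1 -> b
  T2 -> c
  X3 -> S T0

Fill CYK table bottom-up:
  T[0,0] 'c' = {T2}  orig:{}
  T[1,1] 'b' = {A,T1}  orig:{A}
  T[2,2] 'c' = {T2}  orig:{}
  T[0,1] 'cb' = {S}
  T[1,2] 'bc' = {A}
  T[0,2] 'cbc' = {S}

S ∈ T[0,2] ⇒ YES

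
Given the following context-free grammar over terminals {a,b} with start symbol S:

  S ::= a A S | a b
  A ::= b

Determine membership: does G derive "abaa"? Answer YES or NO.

Convert to CNF:
  S -> T0 T1 | T0 X2
  A -> b
  T0 -> a
  T1 -> b
  X2 -> A S

CYK table (by increasing span):
  cell(0,0) a: {T0}  orig:{}
  cell(1,1) b: {A,T1}  orig:{A}
  cell(2,2) a: {T0}  orig:{}
  cell(3,3) a: {T0}  orig:{}
  cell(0,1) ab: {S}
  cell(1,2) ba: ∅
  cell(2,3) aa: ∅
  cell(0,2) aba: ∅
  cell(1,3) baa: ∅
  cell(0,3) abaa: ∅

S ∉ T[0,3] ⇒ NO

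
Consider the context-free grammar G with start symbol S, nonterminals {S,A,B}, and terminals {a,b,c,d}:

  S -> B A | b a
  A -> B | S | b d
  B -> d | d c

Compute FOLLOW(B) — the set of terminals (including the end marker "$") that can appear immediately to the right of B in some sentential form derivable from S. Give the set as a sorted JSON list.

FIRST iteration:
iter 1:
  A via A→b d: +{b}
  B via B→d: +{d}
  S via S→B A: +{d}
  S via S→b a: +{b}
  FIRST(S)={b,d}  FIRST(A)={b}  FIRST(B)={d}
iter 2:
  A via A→B: +{d}
  FIRST(S)={b,d}  FIRST(A)={b,d}  FIRST(B)={d}
iter 3: done
  FIRST(S)={b,d}  FIRST(A)={b,d}  FIRST(B)={d}

Compute FOLLOW by fixpoint:
FOLLOW(S) := {$}
[1]
  S→B A: FOLLOW(B) ⊇ FIRST(A) = {b,d}; new: +{b,d}
  S→B A: FOLLOW(A) ⊇ FOLLOW(S) ⊇ {$}; new: +{$}
  S: {$}  A: {$}  B: {b,d}
[2]
  A→B: FOLLOW(B) ⊇ FOLLOW(A) ⊇ {$}; new: +{$}
  S: {$}  A: {$}  B: {$,b,d}
[3] (no change)
  S: {$}  A: {$}  B: {$,b,d}

FOLLOW(B) = ["$", "b", "d"]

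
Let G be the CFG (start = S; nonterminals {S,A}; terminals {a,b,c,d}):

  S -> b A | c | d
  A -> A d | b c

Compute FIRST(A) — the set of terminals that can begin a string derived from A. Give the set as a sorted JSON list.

Compute FIRST by fixpoint:
[1]
  A via A→b c: +{b}
  S via S→b A: +{b}
  S via S→c: +{c}
  S via S→d: +{d}
  FIRST[S]={b,c,d}  FIRST[A]={b}
[2] (stable)
  FIRST[S]={b,c,d}  FIRST[A]={b}

FIRST(A) = ["b"]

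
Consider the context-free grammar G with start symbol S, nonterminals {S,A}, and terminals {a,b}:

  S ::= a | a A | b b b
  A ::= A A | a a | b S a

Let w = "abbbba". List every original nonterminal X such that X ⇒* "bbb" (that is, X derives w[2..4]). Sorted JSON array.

Convert to CNF:
  S -> T0 A | T1 X3 | a
  A -> A A | T0 T0 | T1 X2
  T0 -> a
  T1 -> b
  X2 -> S T0
  X3 -> T1 T1

CYK fill, restricted to cells inside w[2..4]:
  T[2,2] 'b' = {T1}  orig:{}
  T[3,3] 'b' = {T1}  orig:{}
  T[4,4] 'b' = {T1}  orig:{}
  T[2,3] 'bb' = {X3}  orig:{}
  T[3,4] 'bb' = {X3}  orig:{}
  T[2,4] 'bbb' = {S}

Original NTs in T[2,4] deriving "bbb": ["S"]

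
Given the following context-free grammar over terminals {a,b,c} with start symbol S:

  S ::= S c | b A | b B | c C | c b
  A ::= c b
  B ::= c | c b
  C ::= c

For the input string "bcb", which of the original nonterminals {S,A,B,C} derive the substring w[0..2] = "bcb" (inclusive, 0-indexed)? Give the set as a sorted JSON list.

Convert to CNF:
  S -> S T0 | T0 C | T0 T1 | T1 A | T1 B
  A -> T0 T1
  B -> T0 T1 | c
  C -> c
  T0 -> c
  T1 -> b

CYK fill (cells [i..j] with 0 ≤ i ≤ j ≤ 2 only):
  cell(0,0) b: {T1}  orig:{}
  cell(1,1) c: {B,C,T0}  orig:{B,C}
  cell(2,2) b: {T1}  orig:{}
  cell(0,1) bc: {S}
  cell(1,2) cb: {A,B,S}
  cell(0,2) bcb: {S}

Original NTs in T[0,2] deriving "bcb": ["S"]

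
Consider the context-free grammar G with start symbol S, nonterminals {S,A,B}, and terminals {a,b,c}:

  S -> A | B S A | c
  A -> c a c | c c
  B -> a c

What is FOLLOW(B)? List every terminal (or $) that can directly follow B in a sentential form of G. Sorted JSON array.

FIRST sets, iterate to fixpoint:
[1]
  A via A→c a c: +{c}
  B via B→a c: +{a}
  S via S→A: +{c}
  S via S→B S A: +{a}
  FIRST(S)={a,c}  FIRST(A)={c}  FIRST(B)={a}
[2] (no change)
  FIRST(S)={a,c}  FIRST(A)={c}  FIRST(B)={a}

FOLLOW iteration:
initialize: $ ∈ FOLLOW(S)
round 1:
  S→A: FOLLOW(A) ⊇ FOLLOW(S) ⊇ {$}; new: +{$}
  S→B S A: FOLLOW(B) ⊇ FIRST(S) = {a,c}; new: +{a,c}
  S→B S A: FOLLOW(S) ⊇ FIRST(A) = {c}; new: +{c}
  S→B S A: FOLLOW(A) ⊇ FOLLOW(S) ⊇ {$,c}; new: +{c}
  FOLLOW[S]={$,c}  FOLLOW[A]={$,c}  FOLLOW[B]={a,c}
round 2: done
  FOLLOW[S]={$,c}  FOLLOW[A]={$,c}  FOLLOW[B]={a,c}

FOLLOW(B) = ["a", "c"]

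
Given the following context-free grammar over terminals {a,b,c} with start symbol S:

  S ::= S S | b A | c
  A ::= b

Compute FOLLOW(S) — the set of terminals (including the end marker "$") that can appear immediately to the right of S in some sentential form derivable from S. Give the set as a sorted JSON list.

Compute FIRST by fixpoint:
iter 1:
  A via A→b: +{b}
  S via S→b A: +{b}
  S via S→c: +{c}
  FIRST(S)={b,c}  FIRST(A)={b}
iter 2: done
  FIRST(S)={b,c}  FIRST(A)={b}

Compute FOLLOW by fixpoint:
initialize: $ ∈ FOLLOW(S)
round 1:
  S→S S: FOLLOW(S) ⊇ FIRST(S) = {b,c}; new: +{b,c}
  S→b A: FOLLOW(A) ⊇ FOLLOW(S) ⊇ {$,b,c}; new: +{$,b,c}
  FOLLOW[S]={$,b,c}  FOLLOW[A]={$,b,c}
round 2: (stable)
  FOLLOW[S]={$,b,c}  FOLLOW[A]={$,b,c}

FOLLOW(S) = ["$", "b", "c"]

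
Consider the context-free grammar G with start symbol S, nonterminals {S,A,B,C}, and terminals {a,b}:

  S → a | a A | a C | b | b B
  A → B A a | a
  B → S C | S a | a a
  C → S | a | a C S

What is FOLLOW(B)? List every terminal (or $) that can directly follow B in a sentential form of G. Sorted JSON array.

Compute FIRST by fixpoint:
[1]
  A via A→a: +{a}
  B via B→a a: +{a}
  C via C→a: +{a}
  S via S→a: +{a}
  S via S→b: +{b}
  FIRST(S)={a,b}  FIRST(A)={a}  FIRST(B)={a}  FIRST(C)={a}
[2]
  B via B→S C: +{b}
  C via C→S: +{b}
  FIRST(S)={a,b}  FIRST(A)={a}  FIRST(B)={a,b}  FIRST(C)={a,b}
[3]
  A via A→B A a: +{b}
  FIRST(S)={a,b}  FIRST(A)={a,b}  FIRST(B)={a,b}  FIRST(C)={a,b}
[4] (no change)
  FIRST(S)={a,b}  FIRST(A)={a,b}  FIRST(B)={a,b}  FIRST(C)={a,b}

Compute FOLLOW by fixpoint:
FOLLOW(S) := {$}
iter 1:
  A→B A a: FOLLOW(B) ⊇ FIRST(A) = {a,b}; new: +{a,b}
  A→B A a: FOLLOW(A) ⊇ FIRST(a) = {a}; new: +{a}
  B→S C: FOLLOW(S) ⊇ FIRST(C) = {a,b}; new: +{a,b}
  B→S C: FOLLOW(C) ⊇ FOLLOW(B) ⊇ {a,b}; new: +{a,b}
  S→a A: FOLLOW(A) ⊇ FOLLOW(S) ⊇ {$,a,b}; new: +{$,b}
  S→a C: FOLLOW(C) ⊇ FOLLOW(S) ⊇ {$,a,b}; new: +{$}
  S→b B: FOLLOW(B) ⊇ FOLLOW(S) ⊇ {$,a,b}; new: +{$}
  S: {$,a,b}  A: {$,a,b}  B: {$,a,b}  C: {$,a,b}
iter 2: (stable)
  S: {$,a,b}  A: {$,a,b}  B: {$,a,b}  C: {$,a,b}

FOLLOW(B) = ["$", "a", "b"]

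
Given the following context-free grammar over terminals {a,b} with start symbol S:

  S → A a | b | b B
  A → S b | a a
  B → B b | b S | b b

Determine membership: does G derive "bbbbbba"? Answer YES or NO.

Convert to CNF:
  S -> A T1 | T0 B | b
  A -> S T0 | T1 T1
  B -> B T0 | T0 S | T0 T0
  T0 -> b
  T1 -> a

CYK fill:
  [0..0]={S,T0}  "b"  orig:{S}
  [1..1]={S,T0}  "b"  orig:{S}
  [2..2]={S,T0}  "b"  orig:{S}
  [3..3]={S,T0}  "b"  orig:{S}
  [4..4]={S,T0}  "b"  orig:{S}
  [5..5]={S,T0}  "b"  orig:{S}
  [6..6]={T1}  "a"  orig:{}
  [0..1]={A,B}  "bb"
  [1..2]={A,B}  "bb"
  [2..3]={A,B}  "bb"
  [3..4]={A,B}  "bb"
  [4..5]={A,B}  "bb"
  [5..6]=∅  "ba"
  [0..2]={B,S}  "bbb"
  [1..3]={B,S}  "bbb"
  [2..4]={B,S}  "bbb"
  [3..5]={B,S}  "bbb"
  [4..6]={S}  "bba"
  [0..3]={A,B,S}  "bbbb"
  [1..4]={A,B,S}  "bbbb"
  [2..5]={A,B,S}  "bbbb"
  [3..6]={B}  "bbba"
  [0..4]={A,B,S}  "bbbbb"
  [1..5]={A,B,S}  "bbbbb"
  [2..6]={S}  "bbbba"
  [0..5]={A,B,S}  "bbbbbb"
  [1..6]={B,S}  "bbbbba"
  [0..6]={B,S}  "bbbbbba"

S ∈ T[0,6] ⇒ YES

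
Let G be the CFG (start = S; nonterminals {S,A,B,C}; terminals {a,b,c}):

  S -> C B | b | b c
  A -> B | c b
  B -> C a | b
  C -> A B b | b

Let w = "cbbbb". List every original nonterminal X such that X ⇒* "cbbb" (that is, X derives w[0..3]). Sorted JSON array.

CNF form of G:
  S -> C B | T2 T1 | b
  A -> C T0 | T1 T2 | b
  B -> C T0 | b
  C -> A X3 | b
  T0 -> a
  T1 -> c
  T2 -> b
  X3 -> B T2

CYK table (by increasing span), restricted to cells inside w[0..3]:
  cell(0,0) c: {T1}  orig:{}
  cell(1,1) b: {A,B,C,S,T2}  orig:{A,B,C,S}
  cell(2,2) b: {A,B,C,S,T2}  orig:{A,B,C,S}
  cell(3,3) b: {A,B,C,S,T2}  orig:{A,B,C,S}
  cell(0,1) cb: {A}
  cell(1,2) bb: {S,X3}  orig:{S}
  cell(2,3) bb: {S,X3}  orig:{S}
  cell(0,2) cbb: ∅
  cell(1,3) bbb: {C}
  cell(0,3) cbbb: {C}

Original NTs in T[0,3] deriving "cbbb": ["C"]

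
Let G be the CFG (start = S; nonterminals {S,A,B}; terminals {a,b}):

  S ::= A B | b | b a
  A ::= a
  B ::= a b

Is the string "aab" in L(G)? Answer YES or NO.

Convert to CNF:
  S -> A B | T1 T0 | b
  A -> a
  B -> T0 T1
  T0 -> a
  T1 -> b

CYK fill:
  T[0,0] 'a' = {A,T0}  orig:{A}
  T[1,1] 'a' = {A,T0}  orig:{A}
  T[2,2] 'b' = {S,T1}  orig:{S}
  T[0,1] 'aa' = ∅
  T[1,2] 'ab' = {B}
  T[0,2] 'aab' = {S}

S ∈ T[0,2] ⇒ YES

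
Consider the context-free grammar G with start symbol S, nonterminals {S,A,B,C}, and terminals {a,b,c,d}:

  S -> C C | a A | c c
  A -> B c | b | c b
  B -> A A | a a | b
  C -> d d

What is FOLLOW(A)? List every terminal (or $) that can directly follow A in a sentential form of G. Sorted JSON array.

FIRST sets, iterate to fixpoint:
pass 1:
  A via A→b: +{b}
  A via A→c b: +{c}
  B via B→A A: +{b,c}
  B via B→a a: +{a}
  C via C→d d: +{d}
  S via S→C C: +{d}
  S via S→a A: +{a}
  S via S→c c: +{c}
  FIRST[S]={a,c,d}  FIRST[A]={b,c}  FIRST[B]={a,b,c}  FIRST[C]={d}
pass 2:
  A via A→B c: +{a}
  FIRST[S]={a,c,d}  FIRST[A]={a,b,c}  FIRST[B]={a,b,c}  FIRST[C]={d}
pass 3: (no change)
  FIRST[S]={a,c,d}  FIRST[A]={a,b,c}  FIRST[B]={a,b,c}  FIRST[C]={d}

Compute FOLLOW by fixpoint:
FOLLOW(S) := {$}
pass 1:
  A→B c: FOLLOW(B) ⊇ FIRST(c) = {c}; new: +{c}
  B→A A: FOLLOW(A) ⊇ FIRST(A) = {a,b,c}; new: +{a,b,c}
  S→C C: FOLLOW(C) ⊇ FIRST(C) = {d}; new: +{d}
  S→C C: FOLLOW(C) ⊇ FOLLOW(S) ⊇ {$}; new: +{$}
  S→a A: FOLLOW(A) ⊇ FOLLOW(S) ⊇ {$}; new: +{$}
  FOLLOW[S]={$}  FOLLOW[A]={$,a,b,c}  FOLLOW[B]={c}  FOLLOW[C]={$,d}
pass 2: — fixpoint
  FOLLOW[S]={$}  FOLLOW[A]={$,a,b,c}  FOLLOW[B]={c}  FOLLOW[C]={$,d}

FOLLOW(A) = ["$", "a", "b", "c"]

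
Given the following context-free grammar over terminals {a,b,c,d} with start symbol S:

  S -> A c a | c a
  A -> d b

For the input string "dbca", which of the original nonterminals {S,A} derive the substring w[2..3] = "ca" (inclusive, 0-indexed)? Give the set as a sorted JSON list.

Convert to CNF:
  S -> A X4 | T2 T3
  A -> T0 T1
  T0 -> d
  T1 -> b
  T2 -> c
  T3 -> a
  X4 -> T2 T3

CYK table (by increasing span) — only the sub-triangle for w[2..3]:
  cell(2,2) c: {T2}  orig:{}
  cell(3,3) a: {T3}  orig:{}
  cell(2,3) ca: {S,X4}  orig:{S}

Original NTs in T[2,3] deriving "ca": ["S"]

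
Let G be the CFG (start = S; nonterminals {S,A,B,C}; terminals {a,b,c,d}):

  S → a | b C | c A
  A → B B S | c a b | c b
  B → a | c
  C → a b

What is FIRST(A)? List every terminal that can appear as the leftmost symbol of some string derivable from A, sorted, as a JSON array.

Compute FIRST by fixpoint:
iter 1:
  A via A→c a b: +{c}
  B via B→a: +{a}
  B via B→c: +{c}
  C via C→a b: +{a}
  S via S→a: +{a}
  S via S→b C: +{b}
  S via S→c A: +{c}
  FIRST(S)={a,b,c}  FIRST(A)={c}  FIRST(B)={a,c}  FIRST(C)={a}
iter 2:
  A via A→B B S: +{a}
  FIRST(S)={a,b,c}  FIRST(A)={a,c}  FIRST(B)={a,c}  FIRST(C)={a}
iter 3: — fixpoint
  FIRST(S)={a,b,c}  FIRST(A)={a,c}  FIRST(B)={a,c}  FIRST(C)={a}

FIRST(A) = ["a", "c"]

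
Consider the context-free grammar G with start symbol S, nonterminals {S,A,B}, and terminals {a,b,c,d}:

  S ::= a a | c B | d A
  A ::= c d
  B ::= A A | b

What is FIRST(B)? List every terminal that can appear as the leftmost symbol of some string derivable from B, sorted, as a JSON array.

FIRST sets, iterate to fixpoint:
[1]
  A via A→c d: +{c}
  B via B→A A: +{c}
  B via B→b: +{b}
  S via S→a a: +{a}
  S via S→c B: +{c}
  S via S→d A: +{d}
  S: {a,c,d}  A: {c}  B: {b,c}
[2] — fixpoint
  S: {a,c,d}  A: {c}  B: {b,c}

FIRST(B) = ["b", "c"]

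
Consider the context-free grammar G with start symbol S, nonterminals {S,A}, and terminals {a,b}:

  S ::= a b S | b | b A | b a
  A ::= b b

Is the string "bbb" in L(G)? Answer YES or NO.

Convert to CNF:
  S -> T0 A | T0 T1 | T1 X2 | b
  A -> T0 T0
  T0 -> b
  T1 -> a
  X2 -> T0 S

CYK table (by increasing span):
  cell(0,0) b: {S,T0}  orig:{S}
  cell(1,1) b: {S,T0}  orig:{S}
  cell(2,2) b: {S,T0}  orig:{S}
  cell(0,1) bb: {A,X2}  orig:{A}
  cell(1,2) bb: {A,X2}  orig:{A}
  cell(0,2) bbb: {S}

S ∈ T[0,2] ⇒ YES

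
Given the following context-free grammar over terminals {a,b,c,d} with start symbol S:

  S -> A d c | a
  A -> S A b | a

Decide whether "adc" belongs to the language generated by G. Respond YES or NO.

Convert to CNF:
  S -> A X4 | a
  A -> S X3 | a
  T0 -> b
  T1 -> d
  T2 -> c
  X3 -> A T0
  X4 -> T1 T2

Fill CYK table bottom-up:
  [0..0]={A,S}  "a"
  [1..1]={T1}  "d"  orig:{}
  [2..2]={T2}  "c"  orig:{}
  [0..1]=∅  "ad"
  [1..2]={X4}  "dc"  orig:{}
  [0..2]={S}  "adc"

S ∈ T[0,2] ⇒ YES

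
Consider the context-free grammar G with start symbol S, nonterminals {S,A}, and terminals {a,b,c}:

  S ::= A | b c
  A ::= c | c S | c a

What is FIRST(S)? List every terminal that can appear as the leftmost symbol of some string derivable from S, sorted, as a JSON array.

FIRST sets, iterate to fixpoint:
round 1:
  A via A→c: +{c}
  S via S→A: +{c}
  S via S→b c: +{b}
  S: {b,c}  A: {c}
round 2: — fixpoint
  S: {b,c}  A: {c}

FIRST(S) = ["b", "c"]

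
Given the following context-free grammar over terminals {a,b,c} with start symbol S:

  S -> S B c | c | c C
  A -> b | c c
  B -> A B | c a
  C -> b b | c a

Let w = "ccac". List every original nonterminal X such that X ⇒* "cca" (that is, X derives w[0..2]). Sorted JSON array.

CNF form of G:
  S -> S X3 | T0 C | c
  A -> T0 T0 | b
  B -> A B | T0 T1
  C -> T0 T1 | T2 T2
  T0 -> c
  T1 -> a
  T2 -> b
  X3 -> B T0

Fill CYK table bottom-up, restricted to cells inside w[0..2]:
  T[0,0] 'c' = {S,T0}  orig:{S}
  T[1,1] 'c' = {S,T0}  orig:{S}
  T[2,2] 'a' = {T1}  orig:{}
  T[0,1] 'cc' = {A}
  T[1,2] 'ca' = {B,C}
  T[0,2] 'cca' = {S}

Original NTs in T[0,2] deriving "cca": ["S"]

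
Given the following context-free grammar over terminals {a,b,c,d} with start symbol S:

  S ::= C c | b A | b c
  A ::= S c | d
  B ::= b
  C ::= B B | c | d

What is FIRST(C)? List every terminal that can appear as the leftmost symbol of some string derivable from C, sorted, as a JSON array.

FIRST iteration:
round 1:
  A via A→d: +{d}
  B via B→b: +{b}
  C via C→B B: +{b}
  C via C→c: +{c}
  C via C→d: +{d}
  S via S→C c: +{b,c,d}
  S: {b,c,d}  A: {d}  B: {b}  C: {b,c,d}
round 2:
  A via A→S c: +{b,c}
  S: {b,c,d}  A: {b,c,d}  B: {b}  C: {b,c,d}
round 3: (no change)
  S: {b,c,d}  A: {b,c,d}  B: {b}  C: {b,c,d}

FIRST(C) = ["b", "c", "d"]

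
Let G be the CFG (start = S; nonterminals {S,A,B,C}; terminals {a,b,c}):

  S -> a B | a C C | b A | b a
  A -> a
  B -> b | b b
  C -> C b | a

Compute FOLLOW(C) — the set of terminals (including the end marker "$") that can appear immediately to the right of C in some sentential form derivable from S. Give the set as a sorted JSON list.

Compute FIRST by fixpoint:
round 1:
  A via A→a: +{a}
  B via B→b: +{b}
  C via C→a: +{a}
  S via S→a B: +{a}
  S via S→b A: +{b}
  FIRST(S)={a,b}  FIRST(A)={a}  FIRST(B)={b}  FIRST(C)={a}
round 2: — fixpoint
  FIRST(S)={a,b}  FIRST(A)={a}  FIRST(B)={b}  FIRST(C)={a}

Compute FOLLOW by fixpoint:
seed FOLLOW(S) with $
iter 1:
  C→C b: FOLLOW(C) ⊇ FIRST(b) = {b}; new: +{b}
  S→a B: FOLLOW(B) ⊇ FOLLOW(S) ⊇ {$}; new: +{$}
  S→a C C: FOLLOW(C) ⊇ FIRST(C) = {a}; new: +{a}
  S→a C C: FOLLOW(C) ⊇ FOLLOW(S) ⊇ {$}; new: +{$}
  S→b A: FOLLOW(A) ⊇ FOLLOW(S) ⊇ {$}; new: +{$}
  FOLLOW[S]={$}  FOLLOW[A]={$}  FOLLOW[B]={$}  FOLLOW[C]={$,a,b}
iter 2: — fixpoint
  FOLLOW[S]={$}  FOLLOW[A]={$}  FOLLOW[B]={$}  FOLLOW[C]={$,a,b}

FOLLOW(C) = ["$", "a", "b"]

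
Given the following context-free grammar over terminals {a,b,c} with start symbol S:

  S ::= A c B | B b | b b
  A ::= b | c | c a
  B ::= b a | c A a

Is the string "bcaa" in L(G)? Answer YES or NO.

CNF form of G:
  S -> A X4 | B T2 | T2 T2
  A -> T0 T1 | b | c
  B -> T0 X3 | T2 T1
  T0 -> c
  T1 -> a
  T2 -> b
  X3 -> A T1
  X4 -> T0 B

Fill CYK table bottom-up:
  T[0,0] 'b' = {A,T2}  orig:{A}
  T[1,1] 'c' = {A,T0}  orig:{A}
  T[2,2] 'a' = {T1}  orig:{}
  T[3,3] 'a' = {T1}  orig:{}
  T[0,1] 'bc' = ∅
  T[1,2] 'ca' = {A,X3}  orig:{A}
  T[2,3] 'aa' = ∅
  T[0,2] 'bca' = ∅
  T[1,3] 'caa' = {X3}  orig:{}
  T[0,3] 'bcaa' = ∅

S ∉ T[0,3] ⇒ NO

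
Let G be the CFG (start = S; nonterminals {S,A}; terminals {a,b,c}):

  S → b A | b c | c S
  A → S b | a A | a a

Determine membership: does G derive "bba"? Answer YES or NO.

CNF form of G:
  S -> T0 A | T0 T2 | T2 S
  A -> S T0 | T1 A | T1 T1
  T0 -> b
  T1 -> a
  T2 -> c

CYK fill:
  [0..0]={T0}  "b"  orig:{}
  [1..1]={T0}  "b"  orig:{}
  [2..2]={T1}  "a"  orig:{}
  [0..1]=∅  "bb"
  [1..2]=∅  "ba"
  [0..2]=∅  "bba"

S ∉ T[0,2] ⇒ NO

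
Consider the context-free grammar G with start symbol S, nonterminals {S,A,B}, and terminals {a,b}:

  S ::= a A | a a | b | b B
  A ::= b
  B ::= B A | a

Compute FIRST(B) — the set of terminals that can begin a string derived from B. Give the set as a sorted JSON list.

FIRST iteration:
[1]
  A via A→b: +{b}
  B via B→a: +{a}
  S via S→a A: +{a}
  S via S→b: +{b}
  FIRST[S]={a,b}  FIRST[A]={b}  FIRST[B]={a}
[2] (stable)
  FIRST[S]={a,b}  FIRST[A]={b}  FIRST[B]={a}

FIRST(B) = ["a"]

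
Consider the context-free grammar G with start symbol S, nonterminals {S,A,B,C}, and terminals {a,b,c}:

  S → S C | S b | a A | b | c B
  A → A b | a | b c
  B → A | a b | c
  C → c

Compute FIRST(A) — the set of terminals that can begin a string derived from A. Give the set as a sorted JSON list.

FIRST sets, iterate to fixpoint:
iter 1:
  A via A→a: +{a}
  A via A→b c: +{b}
  B via B→A: +{a,b}
  B via B→c: +{c}
  C via C→c: +{c}
  S via S→a A: +{a}
  S via S→b: +{b}
  S via S→c B: +{c}
  FIRST[S]={a,b,c}  FIRST[A]={a,b}  FIRST[B]={a,b,c}  FIRST[C]={c}
iter 2: done
  FIRST[S]={a,b,c}  FIRST[A]={a,b}  FIRST[B]={a,b,c}  FIRST[C]={c}

FIRST(A) = ["a", "b"]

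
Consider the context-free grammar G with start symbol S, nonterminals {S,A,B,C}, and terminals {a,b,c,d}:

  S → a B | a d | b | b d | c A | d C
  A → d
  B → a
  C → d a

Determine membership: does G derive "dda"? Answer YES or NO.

CNF form of G:
  S -> T0 C | T1 B | T1 T0 | T2 T0 | T3 A | b
  A -> d
  B -> a
  C -> T0 T1
  T0 -> d
  T1 -> a
  T2 -> b
  T3 -> c

Fill CYK table bottom-up:
  [0..0]={A,T0}  "d"  orig:{A}
  [1..1]={A,T0}  "d"  orig:{A}
  [2..2]={B,T1}  "a"  orig:{B}
  [0..1]=∅  "dd"
  [1..2]={C}  "da"
  [0..2]={S}  "dda"

S ∈ T[0,2] ⇒ YES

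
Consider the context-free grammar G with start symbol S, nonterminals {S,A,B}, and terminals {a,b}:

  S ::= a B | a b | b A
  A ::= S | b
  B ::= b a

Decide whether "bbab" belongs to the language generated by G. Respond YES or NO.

Convert to CNF:
  S -> T0 B | T0 T1 | T1 A
  A -> T0 B | T0 T1 | T1 A | b
  B -> T1 T0
  T0 -> a
  T1 -> b

CYK table (by increasing span):
  T[0,0] 'b' = {A,T1}  orig:{A}
  T[1,1] 'b' = {A,T1}  orig:{A}
  T[2,2] 'a' = {T0}  orig:{}
  T[3,3] 'b' = {A,T1}  orig:{A}
  T[0,1] 'bb' = {A,S}
  T[1,2] 'ba' = {B}
  T[2,3] 'ab' = {A,S}
  T[0,2] 'bba' = ∅
  T[1,3] 'bab' = {A,S}
  T[0,3] 'bbab' = {A,S}

S ∈ T[0,3] ⇒ YES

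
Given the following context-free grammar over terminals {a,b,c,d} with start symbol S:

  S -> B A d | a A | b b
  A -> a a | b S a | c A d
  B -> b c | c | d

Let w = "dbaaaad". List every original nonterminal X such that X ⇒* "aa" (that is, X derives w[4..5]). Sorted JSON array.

Convert to CNF:
  S -> B X6 | T0 A | T1 T1
  A -> T0 T0 | T1 X4 | T2 X5
  B -> T1 T2 | c | d
  T0 -> a
  T1 -> b
  T2 -> c
  T3 -> d
  X4 -> S T0
  X5 -> A T3
  X6 -> A T3

CYK table (by increasing span) — only the sub-triangle for w[4..5]:
  T[4,4] 'a' = {T0}  orig:{}
  T[5,5] 'a' = {T0}  orig:{}
  T[4,5] 'aa' = {A}

Original NTs in T[4,5] deriving "aa": ["A"]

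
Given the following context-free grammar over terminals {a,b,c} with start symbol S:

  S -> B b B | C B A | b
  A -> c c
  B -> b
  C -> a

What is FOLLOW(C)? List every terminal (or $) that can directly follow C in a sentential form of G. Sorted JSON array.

Compute FIRST by fixpoint:
[1]
  A via A→c c: +{c}
  B via B→b: +{b}
  C via C→a: +{a}
  S via S→B b B: +{b}
  S via S→C B A: +{a}
  S: {a,b}  A: {c}  B: {b}  C: {a}
[2] (no change)
  S: {a,b}  A: {c}  B: {b}  C: {a}

FOLLOW sets:
FOLLOW(S) := {$}
[1]
  S→B b B: FOLLOW(B) ⊇ FIRST(b) = {b}; new: +{b}
  S→B b B: FOLLOW(B) ⊇ FOLLOW(S) ⊇ {$}; new: +{$}
  S→C B A: FOLLOW(C) ⊇ FIRST(B) = {b}; new: +{b}
  S→C B A: FOLLOW(B) ⊇ FIRST(A) = {c}; new: +{c}
  S→C B A: FOLLOW(A) ⊇ FOLLOW(S) ⊇ {$}; new: +{$}
  FOLLOW(S)={$}  FOLLOW(A)={$}  FOLLOW(B)={$,b,c}  FOLLOW(C)={b}
[2] (stable)
  FOLLOW(S)={$}  FOLLOW(A)={$}  FOLLOW(B)={$,b,c}  FOLLOW(C)={b}

FOLLOW(C) = ["b"]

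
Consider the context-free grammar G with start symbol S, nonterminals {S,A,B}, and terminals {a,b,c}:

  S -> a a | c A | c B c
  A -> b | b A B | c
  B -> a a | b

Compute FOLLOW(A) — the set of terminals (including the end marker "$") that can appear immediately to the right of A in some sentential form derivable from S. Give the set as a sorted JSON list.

FIRST iteration:
pass 1:
  A via A→b: +{b}
  A via A→c: +{c}
  B via B→a a: +{a}
  B via B→b: +{b}
  S via S→a a: +{a}
  S via S→c A: +{c}
  S: {a,c}  A: {b,c}  B: {a,b}
pass 2: done
  S: {a,c}  A: {b,c}  B: {a,b}

FOLLOW iteration:
FOLLOW(S) := {$}
iter 1:
  A→b A B: FOLLOW(A) ⊇ FIRST(B) = {a,b}; new: +{a,b}
  A→b A B: FOLLOW(B) ⊇ FOLLOW(A) ⊇ {a,b}; new: +{a,b}
  S→c A: FOLLOW(A) ⊇ FOLLOW(S) ⊇ {$}; new: +{$}
  S→c B c: FOLLOW(B) ⊇ FIRST(c) = {c}; new: +{c}
  FOLLOW(S)={$}  FOLLOW(A)={$,a,b}  FOLLOW(B)={a,b,c}
iter 2:
  A→b A B: FOLLOW(B) ⊇ FOLLOW(A) ⊇ {$,a,b}; new: +{$}
  FOLLOW(S)={$}  FOLLOW(A)={$,a,b}  FOLLOW(B)={$,a,b,c}
iter 3: (no change)
  FOLLOW(S)={$}  FOLLOW(A)={$,a,b}  FOLLOW(B)={$,a,b,c}

FOLLOW(A) = ["$", "a", "b"]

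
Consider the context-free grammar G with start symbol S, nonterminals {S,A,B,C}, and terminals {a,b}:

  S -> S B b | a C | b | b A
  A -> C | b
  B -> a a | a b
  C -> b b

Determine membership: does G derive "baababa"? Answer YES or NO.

CNF form of G:
  S -> S X2 | T0 A | T1 C | b
  A -> T0 T0 | b
  B -> T1 T0 | T1 T1
  C -> T0 T0
  T0 -> b
  T1 -> a
  X2 -> B T0

Fill CYK table bottom-up:
  T[0,0] 'b' = {A,S,T0}  orig:{A,S}
  T[1,1] 'a' = {T1}  orig:{}
  T[2,2] 'a' = {T1}  orig:{}
  T[3,3] 'b' = {A,S,T0}  orig:{A,S}
  T[4,4] 'a' = {T1}  orig:{}
  T[5,5] 'b' = {A,S,T0}  orig:{A,S}
  T[6,6] 'a' = {T1}  orig:{}
  T[0,1] 'ba' = ∅
  T[1,2] 'aa' = {B}
  T[2,3] 'ab' = {B}
  T[3,4] 'ba' = ∅
  T[4,5] 'ab' = {B}
  T[5,6] 'ba' = ∅
  T[0,2] 'baa' = ∅
  T[1,3] 'aab' = {X2}  orig:{}
  T[2,4] 'aba' = ∅
  T[3,5] 'bab' = ∅
  T[4,6] 'aba' = ∅
  T[0,3] 'baab' = {S}
  T[1,4] 'aaba' = ∅
  T[2,5] 'abab' = ∅
  T[3,6] 'baba' = ∅
  T[0,4] 'baaba' = ∅
  T[1,5] 'aabab' = ∅
  T[2,6] 'ababa' = ∅
  T[0,5] 'baabab' = ∅
  T[1,6] 'aababa' = ∅
  T[0,6] 'baababa' = ∅

S ∉ T[0,6] ⇒ NO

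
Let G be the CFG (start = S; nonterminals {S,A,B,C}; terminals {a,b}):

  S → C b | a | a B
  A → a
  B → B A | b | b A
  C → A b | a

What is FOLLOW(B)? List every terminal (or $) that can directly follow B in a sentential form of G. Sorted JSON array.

FIRST sets, iterate to fixpoint:
round 1:
  A via A→a: +{a}
  B via B→b: +{b}
  C via C→A b: +{a}
  S via S→C b: +{a}
  FIRST[S]={a}  FIRST[A]={a}  FIRST[B]={b}  FIRST[C]={a}
round 2: (stable)
  FIRST[S]={a}  FIRST[A]={a}  FIRST[B]={b}  FIRST[C]={a}

Compute FOLLOW by fixpoint:
FOLLOW(S) := {$}
iter 1:
  B→B A: FOLLOW(B) ⊇ FIRST(A) = {a}; new: +{a}
  B→B A: FOLLOW(A) ⊇ FOLLOW(B) ⊇ {a}; new: +{a}
  C→A b: FOLLOW(A) ⊇ FIRST(b) = {b}; new: +{b}
  S→C b: FOLLOW(C) ⊇ FIRST(b) = {b}; new: +{b}
  S→a B: FOLLOW(B) ⊇ FOLLOW(S) ⊇ {$}; new: +{$}
  FOLLOW[S]={$}  FOLLOW[A]={a,b}  FOLLOW[B]={$,a}  FOLLOW[C]={b}
iter 2:
  B→B A: FOLLOW(A) ⊇ FOLLOW(B) ⊇ {$,a}; new: +{$}
  FOLLOW[S]={$}  FOLLOW[A]={$,a,b}  FOLLOW[B]={$,a}  FOLLOW[C]={b}
iter 3: — fixpoint
  FOLLOW[S]={$}  FOLLOW[A]={$,a,b}  FOLLOW[B]={$,a}  FOLLOW[C]={b}

FOLLOW(B) = ["$", "a"]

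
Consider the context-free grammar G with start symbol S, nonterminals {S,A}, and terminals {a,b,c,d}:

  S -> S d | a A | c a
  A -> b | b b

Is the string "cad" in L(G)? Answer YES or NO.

Convert to CNF:
  S -> S T1 | T2 A | T3 T2
  A -> T0 T0 | b
  T0 -> b
  T1 -> d
  T2 -> a
  T3 -> c

CYK fill:
  T[0,0] 'c' = {T3}  orig:{}
  T[1,1] 'a' = {T2}  orig:{}
  T[2,2] 'd' = {T1}  orig:{}
  T[0,1] 'ca' = {S}
  T[1,2] 'ad' = ∅
  T[0,2] 'cad' = {S}

S ∈ T[0,2] ⇒ YES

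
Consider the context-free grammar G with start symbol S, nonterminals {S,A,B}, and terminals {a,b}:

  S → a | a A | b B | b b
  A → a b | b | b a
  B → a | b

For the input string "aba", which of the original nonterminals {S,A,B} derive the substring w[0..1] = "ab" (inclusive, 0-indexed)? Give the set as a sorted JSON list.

CNF form of G:
  S -> T0 A | T1 B | T1 T1 | a
  A -> T0 T1 | T1 T0 | b
  B -> a | b
  T0 -> a
  T1 -> b

CYK table (by increasing span) — only the sub-triangle for w[0..1]:
  [0..0]={B,S,T0}  "a"  orig:{B,S}
  [1..1]={A,B,T1}  "b"  orig:{A,B}
  [0..1]={A,S}  "ab"

Original NTs in T[0,1] deriving "ab": ["A", "S"]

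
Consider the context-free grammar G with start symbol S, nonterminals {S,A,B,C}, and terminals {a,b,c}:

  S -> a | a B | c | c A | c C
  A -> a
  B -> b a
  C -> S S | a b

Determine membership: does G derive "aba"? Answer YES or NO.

CNF form of G:
  S -> T1 B | T2 A | T2 C | a | c
  A -> a
  B -> T0 T1
  C -> S S | T1 T0
  T0 -> b
  T1 -> a
  T2 -> c

Fill CYK table bottom-up:
  [0..0]={A,S,T1}  "a"  orig:{A,S}
  [1..1]={T0}  "b"  orig:{}
  [2..2]={A,S,T1}  "a"  orig:{A,S}
  [0..1]={C}  "ab"
  [1..2]={B}  "ba"
  [0..2]={S}  "aba"

S ∈ T[0,2] ⇒ YES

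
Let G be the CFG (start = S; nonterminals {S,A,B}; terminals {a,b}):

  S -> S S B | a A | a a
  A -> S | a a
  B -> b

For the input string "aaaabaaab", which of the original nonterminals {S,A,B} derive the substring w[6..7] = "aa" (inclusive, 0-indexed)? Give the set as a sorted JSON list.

CNF form of G:
  S -> S X2 | T0 A | T0 T0
  A -> S X1 | T0 A | T0 T0
  B -> b
  T0 -> a
  X1 -> S B
  X2 -> S B

Fill CYK table bottom-up, restricted to cells inside w[6..7]:
  cell(6,6) a: {T0}  orig:{}
  cell(7,7) a: {T0}  orig:{}
  cell(6,7) aa: {A,S}

Original NTs in T[6,7] deriving "aa": ["A", "S"]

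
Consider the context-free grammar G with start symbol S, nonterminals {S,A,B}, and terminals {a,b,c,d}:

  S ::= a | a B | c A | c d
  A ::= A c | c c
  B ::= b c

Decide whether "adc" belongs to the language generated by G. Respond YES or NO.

CNF form of G:
  S -> T0 A | T0 T3 | T2 B | a
  A -> A T0 | T0 T0
  B -> T1 T0
  T0 -> c
  T1 -> b
  T2 -> a
  T3 -> d

Fill CYK table bottom-up:
  cell(0,0) a: {S,T2}  orig:{S}
  cell(1,1) d: {T3}  orig:{}
  cell(2,2) c: {T0}  orig:{}
  cell(0,1) ad: ∅
  cell(1,2) dc: ∅
  cell(0,2) adc: ∅

S ∉ T[0,2] ⇒ NO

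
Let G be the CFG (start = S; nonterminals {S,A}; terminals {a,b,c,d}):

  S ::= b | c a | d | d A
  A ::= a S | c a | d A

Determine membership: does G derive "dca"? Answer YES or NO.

CNF form of G:
  S -> T1 T0 | T2 A | b | d
  A -> T0 S | T1 T0 | T2 A
  T0 -> a
  T1 -> c
  T2 -> d

CYK table (by increasing span):
  [0..0]={S,T2}  "d"  orig:{S}
  [1..1]={T1}  "c"  orig:{}
  [2..2]={T0}  "a"  orig:{}
  [0..1]=∅  "dc"
  [1..2]={A,S}  "ca"
  [0..2]={A,S}  "dca"

S ∈ T[0,2] ⇒ YES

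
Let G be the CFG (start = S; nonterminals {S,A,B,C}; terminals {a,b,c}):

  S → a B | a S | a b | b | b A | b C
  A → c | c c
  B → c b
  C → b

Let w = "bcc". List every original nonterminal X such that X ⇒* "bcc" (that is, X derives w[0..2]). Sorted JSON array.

Convert to CNF:
  S -> T1 A | T1 C | T2 B | T2 S | T2 T1 | b
  A -> T0 T0 | c
  B -> T0 T1
  C -> b
  T0 -> c
  T1 -> b
  T2 -> a

CYK fill, restricted to cells inside w[0..2]:
  T[0,0] 'b' = {C,S,T1}  orig:{C,S}
  T[1,1] 'c' = {A,T0}  orig:{A}
  T[2,2] 'c' = {A,T0}  orig:{A}
  T[0,1] 'bc' = {S}
  T[1,2] 'cc' = {A}
  T[0,2] 'bcc' = {S}

Original NTs in T[0,2] deriving "bcc": ["S"]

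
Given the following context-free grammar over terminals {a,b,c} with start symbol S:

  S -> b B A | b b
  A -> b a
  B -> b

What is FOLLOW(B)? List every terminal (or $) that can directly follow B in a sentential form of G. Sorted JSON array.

FIRST iteration:
iter 1:
  A via A→b a: +{b}
  B via B→b: +{b}
  S via S→b B A: +{b}
  FIRST[S]={b}  FIRST[A]={b}  FIRST[B]={b}
iter 2: (stable)
  FIRST[S]={b}  FIRST[A]={b}  FIRST[B]={b}

FOLLOW iteration:
FOLLOW(S) := {$}
pass 1:
  S→b B A: FOLLOW(B) ⊇ FIRST(A) = {b}; new: +{b}
  S→b B A: FOLLOW(A) ⊇ FOLLOW(S) ⊇ {$}; new: +{$}
  FOLLOW(S)={$}  FOLLOW(A)={$}  FOLLOW(B)={b}
pass 2: (stable)
  FOLLOW(S)={$}  FOLLOW(A)={$}  FOLLOW(B)={b}

FOLLOW(B) = ["b"]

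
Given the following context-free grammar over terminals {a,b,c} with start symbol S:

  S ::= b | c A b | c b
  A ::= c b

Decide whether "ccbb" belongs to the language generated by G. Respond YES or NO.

Convert to CNF:
  S -> T0 T1 | T0 X2 | b
  A -> T0 T1
  T0 -> c
  T1 -> b
  X2 -> A T1

CYK table (by increasing span):
  [0..0]={T0}  "c"  orig:{}
  [1..1]={T0}  "c"  orig:{}
  [2..2]={S,T1}  "b"  orig:{S}
  [3..3]={S,T1}  "b"  orig:{S}
  [0..1]=∅  "cc"
  [1..2]={A,S}  "cb"
  [2..3]=∅  "bb"
  [0..2]=∅  "ccb"
  [1..3]={X2}  "cbb"  orig:{}
  [0..3]={S}  "ccbb"

S ∈ T[0,3] ⇒ YES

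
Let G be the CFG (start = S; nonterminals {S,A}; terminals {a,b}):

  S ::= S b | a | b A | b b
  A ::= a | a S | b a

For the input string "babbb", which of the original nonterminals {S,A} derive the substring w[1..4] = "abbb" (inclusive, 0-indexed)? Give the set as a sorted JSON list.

CNF form of G:
  S -> S T1 | T1 A | T1 T1 | a
  A -> T0 S | T1 T0 | a
  T0 -> a
  T1 -> b

CYK table (by increasing span) — only the sub-triangle for w[1..4]:
  cell(1,1) a: {A,S,T0}  orig:{A,S}
  cell(2,2) b: {T1}  orig:{}
  cell(3,3) b: {T1}  orig:{}
  cell(4,4) b: {T1}  orig:{}
  cell(1,2) ab: {S}
  cell(2,3) bb: {S}
  cell(3,4) bb: {S}
  cell(1,3) abb: {A,S}
  cell(2,4) bbb: {S}
  cell(1,4) abbb: {A,S}

Original NTs in T[1,4] deriving "abbb": ["A", "S"]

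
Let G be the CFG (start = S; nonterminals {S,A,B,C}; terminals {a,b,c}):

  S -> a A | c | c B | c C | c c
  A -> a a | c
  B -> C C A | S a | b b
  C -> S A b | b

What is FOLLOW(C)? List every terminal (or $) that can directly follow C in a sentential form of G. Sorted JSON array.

Compute FIRST by fixpoint:
pass 1:
  A via A→a a: +{a}
  A via A→c: +{c}
  B via B→b b: +{b}
  C via C→b: +{b}
  S via S→a A: +{a}
  S via S→c: +{c}
  S: {a,c}  A: {a,c}  B: {b}  C: {b}
pass 2:
  B via B→S a: +{a,c}
  C via C→S A b: +{a,c}
  S: {a,c}  A: {a,c}  B: {a,b,c}  C: {a,b,c}
pass 3: done
  S: {a,c}  A: {a,c}  B: {a,b,c}  C: {a,b,c}

FOLLOW sets:
initialize: $ ∈ FOLLOW(S)
round 1:
  B→C C A: FOLLOW(C) ⊇ FIRST(C) = {a,b,c}; new: +{a,b,c}
  B→S a: FOLLOW(S) ⊇ FIRST(a) = {a}; new: +{a}
  C→S A b: FOLLOW(S) ⊇ FIRST(A) = {a,c}; new: +{c}
  C→S A b: FOLLOW(A) ⊇ FIRST(b) = {b}; new: +{b}
  S→a A: FOLLOW(A) ⊇ FOLLOW(S) ⊇ {$,a,c}; new: +{$,a,c}
  S→c B: FOLLOW(B) ⊇ FOLLOW(S) ⊇ {$,a,c}; new: +{$,a,c}
  S→c C: FOLLOW(C) ⊇ FOLLOW(S) ⊇ {$,a,c}; new: +{$}
  S: {$,a,c}  A: {$,a,b,c}  B: {$,a,c}  C: {$,a,b,c}
round 2: — fixpoint
  S: {$,a,c}  A: {$,a,b,c}  B: {$,a,c}  C: {$,a,b,c}

FOLLOW(C) = ["$", "a", "b", "c"]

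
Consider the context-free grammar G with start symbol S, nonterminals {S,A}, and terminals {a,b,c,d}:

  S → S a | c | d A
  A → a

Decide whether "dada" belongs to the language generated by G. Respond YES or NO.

CNF form of G:
  S -> S T0 | T1 A | c
  A -> a
  T0 -> a
  T1 -> d

CYK fill:
  cell(0,0) d: {T1}  orig:{}
  cell(1,1) a: {A,T0}  orig:{A}
  cell(2,2) d: {T1}  orig:{}
  cell(3,3) a: {A,T0}  orig:{A}
  cell(0,1) da: {S}
  cell(1,2) ad: ∅
  cell(2,3) da: {S}
  cell(0,2) dad: ∅
  cell(1,3) ada: ∅
  cell(0,3) dada: ∅

S ∉ T[0,3] ⇒ NO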